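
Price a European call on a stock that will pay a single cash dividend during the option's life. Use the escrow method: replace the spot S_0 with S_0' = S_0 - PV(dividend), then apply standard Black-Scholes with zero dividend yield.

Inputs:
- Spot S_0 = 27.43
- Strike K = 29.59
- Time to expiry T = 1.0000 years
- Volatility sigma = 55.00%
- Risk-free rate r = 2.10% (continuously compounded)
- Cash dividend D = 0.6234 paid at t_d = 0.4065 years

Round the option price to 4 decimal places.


PV(D) = D * exp(-r * t_d) = 0.6234 * 0.99149983 = 0.61810100
S_0' = S_0 - PV(D) = 27.4300 - 0.61810100 = 26.81189900
d1 = (ln(S_0'/K) + (r + sigma^2/2)*T) / (sigma*sqrt(T)) = 0.13392603
d2 = d1 - sigma*sqrt(T) = -0.41607397
exp(-rT) = 0.97921896
N(d1) = 0.55326947; N(d2) = 0.33867794
C = S_0' * N(d1) - K * exp(-rT) * N(d2) = 26.81189900 * 0.55326947 - 29.5900 * 0.97921896 * 0.33867794 = 5.0210

Answer: Price = 5.0210


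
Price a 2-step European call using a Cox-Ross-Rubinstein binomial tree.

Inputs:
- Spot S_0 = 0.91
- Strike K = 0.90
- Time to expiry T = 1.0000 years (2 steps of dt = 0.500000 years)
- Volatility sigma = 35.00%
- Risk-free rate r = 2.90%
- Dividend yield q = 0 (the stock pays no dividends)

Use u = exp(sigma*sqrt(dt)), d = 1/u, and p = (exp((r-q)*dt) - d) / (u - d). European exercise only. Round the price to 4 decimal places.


dt = T/N = 0.500000
u = exp(sigma*sqrt(dt)) = 1.280803; d = 1/u = 0.780760
p = (exp((r-q)*dt) - d) / (u - d) = 0.467651
Discount per step: exp(-r*dt) = 0.985605
Stock lattice S(k, i) with i counting down-moves:
  k=0: S(0,0) = 0.9100
  k=1: S(1,0) = 1.1655; S(1,1) = 0.7105
  k=2: S(2,0) = 1.4928; S(2,1) = 0.9100; S(2,2) = 0.5547
Terminal payoffs V(N, i) = max(S_T - K, 0):
  V(2,0) = 0.592816; V(2,1) = 0.010000; V(2,2) = 0.000000
Backward induction: V(k, i) = exp(-r*dt) * [p * V(k+1, i) + (1-p) * V(k+1, i+1)].
  V(1,0) = exp(-r*dt) * [p*0.592816 + (1-p)*0.010000] = 0.278487
  V(1,1) = exp(-r*dt) * [p*0.010000 + (1-p)*0.000000] = 0.004609
  V(0,0) = exp(-r*dt) * [p*0.278487 + (1-p)*0.004609] = 0.130778

Answer: Price = V(0,0) = 0.1308


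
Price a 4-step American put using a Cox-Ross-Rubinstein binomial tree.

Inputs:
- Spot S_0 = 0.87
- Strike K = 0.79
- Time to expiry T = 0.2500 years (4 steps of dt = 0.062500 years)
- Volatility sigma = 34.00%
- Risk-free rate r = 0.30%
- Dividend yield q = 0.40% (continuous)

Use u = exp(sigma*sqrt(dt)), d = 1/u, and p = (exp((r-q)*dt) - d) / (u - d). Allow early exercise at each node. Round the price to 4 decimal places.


Answer: Price = V(0,0) = 0.0278

Derivation:
dt = T/N = 0.062500
u = exp(sigma*sqrt(dt)) = 1.088717; d = 1/u = 0.918512
p = (exp((r-q)*dt) - d) / (u - d) = 0.478396
Discount per step: exp(-r*dt) = 0.999813
Stock lattice S(k, i) with i counting down-moves:
  k=0: S(0,0) = 0.8700
  k=1: S(1,0) = 0.9472; S(1,1) = 0.7991
  k=2: S(2,0) = 1.0312; S(2,1) = 0.8700; S(2,2) = 0.7340
  k=3: S(3,0) = 1.1227; S(3,1) = 0.9472; S(3,2) = 0.7991; S(3,3) = 0.6742
  k=4: S(4,0) = 1.2223; S(4,1) = 1.0312; S(4,2) = 0.8700; S(4,3) = 0.7340; S(4,4) = 0.6192
Terminal payoffs V(N, i) = max(K - S_T, 0):
  V(4,0) = 0.000000; V(4,1) = 0.000000; V(4,2) = 0.000000; V(4,3) = 0.056012; V(4,4) = 0.170760
Backward induction: V(k, i) = exp(-r*dt) * [p * V(k+1, i) + (1-p) * V(k+1, i+1)]; then take max(V_cont, immediate exercise) for American.
  V(3,0) = exp(-r*dt) * [p*0.000000 + (1-p)*0.000000] = 0.000000; exercise = 0.000000; V(3,0) = max -> 0.000000
  V(3,1) = exp(-r*dt) * [p*0.000000 + (1-p)*0.000000] = 0.000000; exercise = 0.000000; V(3,1) = max -> 0.000000
  V(3,2) = exp(-r*dt) * [p*0.000000 + (1-p)*0.056012] = 0.029210; exercise = 0.000000; V(3,2) = max -> 0.029210
  V(3,3) = exp(-r*dt) * [p*0.056012 + (1-p)*0.170760] = 0.115843; exercise = 0.115823; V(3,3) = max -> 0.115843
  V(2,0) = exp(-r*dt) * [p*0.000000 + (1-p)*0.000000] = 0.000000; exercise = 0.000000; V(2,0) = max -> 0.000000
  V(2,1) = exp(-r*dt) * [p*0.000000 + (1-p)*0.029210] = 0.015233; exercise = 0.000000; V(2,1) = max -> 0.015233
  V(2,2) = exp(-r*dt) * [p*0.029210 + (1-p)*0.115843] = 0.074384; exercise = 0.056012; V(2,2) = max -> 0.074384
  V(1,0) = exp(-r*dt) * [p*0.000000 + (1-p)*0.015233] = 0.007944; exercise = 0.000000; V(1,0) = max -> 0.007944
  V(1,1) = exp(-r*dt) * [p*0.015233 + (1-p)*0.074384] = 0.046078; exercise = 0.000000; V(1,1) = max -> 0.046078
  V(0,0) = exp(-r*dt) * [p*0.007944 + (1-p)*0.046078] = 0.027830; exercise = 0.000000; V(0,0) = max -> 0.027830


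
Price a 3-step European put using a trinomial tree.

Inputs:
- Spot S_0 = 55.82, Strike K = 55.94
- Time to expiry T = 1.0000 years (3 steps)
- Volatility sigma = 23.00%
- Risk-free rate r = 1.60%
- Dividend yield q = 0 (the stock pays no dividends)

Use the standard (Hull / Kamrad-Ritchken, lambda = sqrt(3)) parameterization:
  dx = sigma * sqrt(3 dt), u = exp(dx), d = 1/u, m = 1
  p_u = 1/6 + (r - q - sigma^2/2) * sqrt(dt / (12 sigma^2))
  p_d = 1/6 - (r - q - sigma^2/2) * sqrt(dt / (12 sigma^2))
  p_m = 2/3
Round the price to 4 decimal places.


Answer: Price = V(0,0) = 4.2455

Derivation:
dt = T/N = 0.333333; dx = sigma*sqrt(3*dt) = 0.230000
u = exp(dx) = 1.258600; d = 1/u = 0.794534
p_u = 0.159094, p_m = 0.666667, p_d = 0.174239
Discount per step: exp(-r*dt) = 0.994681
Stock lattice S(k, j) with j the centered position index:
  k=0: S(0,+0) = 55.8200
  k=1: S(1,-1) = 44.3509; S(1,+0) = 55.8200; S(1,+1) = 70.2551
  k=2: S(2,-2) = 35.2383; S(2,-1) = 44.3509; S(2,+0) = 55.8200; S(2,+1) = 70.2551; S(2,+2) = 88.4230
  k=3: S(3,-3) = 27.9980; S(3,-2) = 35.2383; S(3,-1) = 44.3509; S(3,+0) = 55.8200; S(3,+1) = 70.2551; S(3,+2) = 88.4230; S(3,+3) = 111.2892
Terminal payoffs V(N, j) = max(K - S_T, 0):
  V(3,-3) = 27.942024; V(3,-2) = 20.701747; V(3,-1) = 11.589134; V(3,+0) = 0.120000; V(3,+1) = 0.000000; V(3,+2) = 0.000000; V(3,+3) = 0.000000
Backward induction: V(k, j) = exp(-r*dt) * [p_u * V(k+1, j+1) + p_m * V(k+1, j) + p_d * V(k+1, j-1)]
  V(2,-2) = exp(-r*dt) * [p_u*11.589134 + p_m*20.701747 + p_d*27.942024] = 20.404408
  V(2,-1) = exp(-r*dt) * [p_u*0.120000 + p_m*11.589134 + p_d*20.701747] = 11.291851
  V(2,+0) = exp(-r*dt) * [p_u*0.000000 + p_m*0.120000 + p_d*11.589134] = 2.088114
  V(2,+1) = exp(-r*dt) * [p_u*0.000000 + p_m*0.000000 + p_d*0.120000] = 0.020797
  V(2,+2) = exp(-r*dt) * [p_u*0.000000 + p_m*0.000000 + p_d*0.000000] = 0.000000
  V(1,-1) = exp(-r*dt) * [p_u*2.088114 + p_m*11.291851 + p_d*20.404408] = 11.354634
  V(1,+0) = exp(-r*dt) * [p_u*0.020797 + p_m*2.088114 + p_d*11.291851] = 3.344980
  V(1,+1) = exp(-r*dt) * [p_u*0.000000 + p_m*0.020797 + p_d*2.088114] = 0.375687
  V(0,+0) = exp(-r*dt) * [p_u*0.375687 + p_m*3.344980 + p_d*11.354634] = 4.245475


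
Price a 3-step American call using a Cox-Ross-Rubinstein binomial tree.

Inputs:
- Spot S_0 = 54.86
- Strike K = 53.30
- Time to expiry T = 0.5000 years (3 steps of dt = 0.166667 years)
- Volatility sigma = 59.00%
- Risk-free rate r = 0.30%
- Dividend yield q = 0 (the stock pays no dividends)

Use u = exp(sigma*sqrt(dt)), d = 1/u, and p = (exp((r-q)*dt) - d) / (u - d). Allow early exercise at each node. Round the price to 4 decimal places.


Answer: Price = V(0,0) = 10.4912

Derivation:
dt = T/N = 0.166667
u = exp(sigma*sqrt(dt)) = 1.272351; d = 1/u = 0.785947
p = (exp((r-q)*dt) - d) / (u - d) = 0.441101
Discount per step: exp(-r*dt) = 0.999500
Stock lattice S(k, i) with i counting down-moves:
  k=0: S(0,0) = 54.8600
  k=1: S(1,0) = 69.8012; S(1,1) = 43.1170
  k=2: S(2,0) = 88.8116; S(2,1) = 54.8600; S(2,2) = 33.8877
  k=3: S(3,0) = 112.9996; S(3,1) = 69.8012; S(3,2) = 43.1170; S(3,3) = 26.6339
Terminal payoffs V(N, i) = max(S_T - K, 0):
  V(3,0) = 59.699564; V(3,1) = 16.501184; V(3,2) = 0.000000; V(3,3) = 0.000000
Backward induction: V(k, i) = exp(-r*dt) * [p * V(k+1, i) + (1-p) * V(k+1, i+1)]; then take max(V_cont, immediate exercise) for American.
  V(2,0) = exp(-r*dt) * [p*59.699564 + (1-p)*16.501184] = 35.538261; exercise = 35.511617; V(2,0) = max -> 35.538261
  V(2,1) = exp(-r*dt) * [p*16.501184 + (1-p)*0.000000] = 7.275051; exercise = 1.560000; V(2,1) = max -> 7.275051
  V(2,2) = exp(-r*dt) * [p*0.000000 + (1-p)*0.000000] = 0.000000; exercise = 0.000000; V(2,2) = max -> 0.000000
  V(1,0) = exp(-r*dt) * [p*35.538261 + (1-p)*7.275051] = 19.732114; exercise = 16.501184; V(1,0) = max -> 19.732114
  V(1,1) = exp(-r*dt) * [p*7.275051 + (1-p)*0.000000] = 3.207428; exercise = 0.000000; V(1,1) = max -> 3.207428
  V(0,0) = exp(-r*dt) * [p*19.732114 + (1-p)*3.207428] = 10.491237; exercise = 1.560000; V(0,0) = max -> 10.491237


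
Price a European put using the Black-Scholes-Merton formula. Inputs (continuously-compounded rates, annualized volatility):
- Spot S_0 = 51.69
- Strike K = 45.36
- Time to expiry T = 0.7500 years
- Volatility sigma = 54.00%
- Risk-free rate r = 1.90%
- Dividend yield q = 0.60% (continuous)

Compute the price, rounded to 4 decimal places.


Answer: Price = 5.9103

Derivation:
d1 = (ln(S/K) + (r - q + 0.5*sigma^2) * T) / (sigma * sqrt(T)) = 0.53401410
d2 = d1 - sigma * sqrt(T) = 0.06636038
exp(-rT) = 0.98585105; exp(-qT) = 0.99551011
P = K * exp(-rT) * N(-d2) - S_0 * exp(-qT) * N(-d1)
N(-d1) = 0.29666589; N(-d2) = 0.47354546
P = 45.3600 * 0.98585105 * 0.47354546 - 51.6900 * 0.99551011 * 0.29666589 = 5.9103


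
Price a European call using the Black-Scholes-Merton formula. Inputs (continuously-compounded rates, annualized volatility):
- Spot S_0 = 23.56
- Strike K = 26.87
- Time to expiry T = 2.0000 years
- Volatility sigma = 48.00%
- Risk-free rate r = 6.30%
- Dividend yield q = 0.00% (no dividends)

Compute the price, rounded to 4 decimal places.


Answer: Price = 6.2127

Derivation:
d1 = (ln(S/K) + (r - q + 0.5*sigma^2) * T) / (sigma * sqrt(T)) = 0.33136782
d2 = d1 - sigma * sqrt(T) = -0.34745469
exp(-rT) = 0.88161485; exp(-qT) = 1.00000000
C = S_0 * exp(-qT) * N(d1) - K * exp(-rT) * N(d2)
N(d1) = 0.62981667; N(d2) = 0.36412488
C = 23.5600 * 1.00000000 * 0.62981667 - 26.8700 * 0.88161485 * 0.36412488 = 6.2127


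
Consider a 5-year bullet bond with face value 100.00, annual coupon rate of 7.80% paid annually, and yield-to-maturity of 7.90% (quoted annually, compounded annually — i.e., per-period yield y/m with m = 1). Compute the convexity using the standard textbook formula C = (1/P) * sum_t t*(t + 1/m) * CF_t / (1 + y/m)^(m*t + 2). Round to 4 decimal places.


Answer: Convexity = 21.1756

Derivation:
Coupon per period c = face * coupon_rate / m = 7.800000
Periods per year m = 1; per-period yield y/m = 0.079000
Number of cashflows N = 5
Cashflows (t years, CF_t, discount factor 1/(1+y/m)^(m*t), PV):
  t = 1.0000: CF_t = 7.800000, DF = 0.926784, PV = 7.228916
  t = 2.0000: CF_t = 7.800000, DF = 0.858929, PV = 6.699644
  t = 3.0000: CF_t = 7.800000, DF = 0.796041, PV = 6.209123
  t = 4.0000: CF_t = 7.800000, DF = 0.737758, PV = 5.754516
  t = 5.0000: CF_t = 107.800000, DF = 0.683743, PV = 73.707476
Price P = sum_t PV_t = 99.599674
Convexity numerator sum_t t*(t + 1/m) * CF_t / (1+y/m)^(m*t + 2):
  t = 1.0000: term = 12.418246
  t = 2.0000: term = 34.527098
  t = 3.0000: term = 63.998328
  t = 4.0000: term = 98.854383
  t = 5.0000: term = 1899.283970
Convexity = (1/P) * sum = 2109.082025 / 99.599674 = 21.175592


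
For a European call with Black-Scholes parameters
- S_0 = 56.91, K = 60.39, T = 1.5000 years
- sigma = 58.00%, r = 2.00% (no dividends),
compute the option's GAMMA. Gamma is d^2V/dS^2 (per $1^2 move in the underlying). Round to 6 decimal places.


d1 = 0.3138550132; d2 = -0.3964970122
phi(d1) = 0.3797694132; exp(-qT) = 1.0000000000; exp(-rT) = 0.9704455335
Gamma = exp(-qT) * phi(d1) / (S * sigma * sqrt(T)) = 1.0000000000 * 0.3797694132 / (56.9100 * 0.5800 * 1.2247448714) = 0.009394

Answer: Gamma = 0.009394


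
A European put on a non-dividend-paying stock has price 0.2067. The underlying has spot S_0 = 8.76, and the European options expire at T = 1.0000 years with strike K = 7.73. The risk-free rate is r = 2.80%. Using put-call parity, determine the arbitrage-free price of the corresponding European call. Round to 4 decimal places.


Put-call parity: C - P = S_0 * exp(-qT) - K * exp(-rT).
S_0 * exp(-qT) = 8.7600 * 1.00000000 = 8.76000000
K * exp(-rT) = 7.7300 * 0.97238837 = 7.51656208
C = P + S*exp(-qT) - K*exp(-rT)
C = 0.2067 + 8.76000000 - 7.51656208 = 1.4501

Answer: Call price = 1.4501


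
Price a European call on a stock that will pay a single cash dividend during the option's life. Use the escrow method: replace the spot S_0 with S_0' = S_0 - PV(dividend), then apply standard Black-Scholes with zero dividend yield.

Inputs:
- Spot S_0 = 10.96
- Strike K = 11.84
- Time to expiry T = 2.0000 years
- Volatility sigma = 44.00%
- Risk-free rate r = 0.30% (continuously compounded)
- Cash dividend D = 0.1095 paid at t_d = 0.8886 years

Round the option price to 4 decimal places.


PV(D) = D * exp(-r * t_d) = 0.1095 * 0.99733775 = 0.10920848
S_0' = S_0 - PV(D) = 10.9600 - 0.10920848 = 10.85079152
d1 = (ln(S_0'/K) + (r + sigma^2/2)*T) / (sigma*sqrt(T)) = 0.18056036
d2 = d1 - sigma*sqrt(T) = -0.44169361
exp(-rT) = 0.99401796
N(d1) = 0.57164366; N(d2) = 0.32935547
C = S_0' * N(d1) - K * exp(-rT) * N(d2) = 10.85079152 * 0.57164366 - 11.8400 * 0.99401796 * 0.32935547 = 2.3265

Answer: Price = 2.3265


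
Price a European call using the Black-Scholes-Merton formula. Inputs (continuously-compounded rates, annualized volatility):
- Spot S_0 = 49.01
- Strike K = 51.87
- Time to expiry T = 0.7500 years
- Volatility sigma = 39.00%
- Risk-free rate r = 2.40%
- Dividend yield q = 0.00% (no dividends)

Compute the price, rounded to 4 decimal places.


d1 = (ln(S/K) + (r - q + 0.5*sigma^2) * T) / (sigma * sqrt(T)) = 0.05424508
d2 = d1 - sigma * sqrt(T) = -0.28350483
exp(-rT) = 0.98216103; exp(-qT) = 1.00000000
C = S_0 * exp(-qT) * N(d1) - K * exp(-rT) * N(d2)
N(d1) = 0.52163005; N(d2) = 0.38839494
C = 49.0100 * 1.00000000 * 0.52163005 - 51.8700 * 0.98216103 * 0.38839494 = 5.7784

Answer: Price = 5.7784


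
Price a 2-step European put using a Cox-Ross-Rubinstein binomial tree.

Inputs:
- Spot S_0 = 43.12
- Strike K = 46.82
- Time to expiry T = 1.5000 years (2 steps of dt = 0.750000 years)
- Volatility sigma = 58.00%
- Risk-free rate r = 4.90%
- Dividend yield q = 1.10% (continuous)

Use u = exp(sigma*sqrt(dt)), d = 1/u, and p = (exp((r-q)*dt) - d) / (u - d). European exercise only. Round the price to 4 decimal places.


dt = T/N = 0.750000
u = exp(sigma*sqrt(dt)) = 1.652509; d = 1/u = 0.605140
p = (exp((r-q)*dt) - d) / (u - d) = 0.404604
Discount per step: exp(-r*dt) = 0.963917
Stock lattice S(k, i) with i counting down-moves:
  k=0: S(0,0) = 43.1200
  k=1: S(1,0) = 71.2562; S(1,1) = 26.0937
  k=2: S(2,0) = 117.7515; S(2,1) = 43.1200; S(2,2) = 15.7903
Terminal payoffs V(N, i) = max(K - S_T, 0):
  V(2,0) = 0.000000; V(2,1) = 3.700000; V(2,2) = 31.029674
Backward induction: V(k, i) = exp(-r*dt) * [p * V(k+1, i) + (1-p) * V(k+1, i+1)].
  V(1,0) = exp(-r*dt) * [p*0.000000 + (1-p)*3.700000] = 2.123476
  V(1,1) = exp(-r*dt) * [p*3.700000 + (1-p)*31.029674] = 19.251330
  V(0,0) = exp(-r*dt) * [p*2.123476 + (1-p)*19.251330] = 11.876741

Answer: Price = V(0,0) = 11.8767


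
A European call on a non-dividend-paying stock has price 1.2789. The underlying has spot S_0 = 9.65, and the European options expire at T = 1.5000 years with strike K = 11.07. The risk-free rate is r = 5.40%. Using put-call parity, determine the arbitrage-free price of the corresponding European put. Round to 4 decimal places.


Answer: Put price = 1.8376

Derivation:
Put-call parity: C - P = S_0 * exp(-qT) - K * exp(-rT).
S_0 * exp(-qT) = 9.6500 * 1.00000000 = 9.65000000
K * exp(-rT) = 11.0700 * 0.92219369 = 10.20868416
P = C - S*exp(-qT) + K*exp(-rT)
P = 1.2789 - 9.65000000 + 10.20868416 = 1.8376


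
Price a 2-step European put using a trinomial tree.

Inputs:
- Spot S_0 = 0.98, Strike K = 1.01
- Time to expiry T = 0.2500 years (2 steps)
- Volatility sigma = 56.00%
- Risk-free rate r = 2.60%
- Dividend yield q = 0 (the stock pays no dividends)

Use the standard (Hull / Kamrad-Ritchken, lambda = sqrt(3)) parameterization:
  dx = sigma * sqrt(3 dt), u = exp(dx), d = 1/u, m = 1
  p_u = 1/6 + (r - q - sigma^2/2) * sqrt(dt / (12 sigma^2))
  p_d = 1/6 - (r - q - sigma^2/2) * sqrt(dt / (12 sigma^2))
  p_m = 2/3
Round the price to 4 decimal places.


Answer: Price = V(0,0) = 0.1129

Derivation:
dt = T/N = 0.125000; dx = sigma*sqrt(3*dt) = 0.342929
u = exp(dx) = 1.409068; d = 1/u = 0.709689
p_u = 0.142828, p_m = 0.666667, p_d = 0.190505
Discount per step: exp(-r*dt) = 0.996755
Stock lattice S(k, j) with j the centered position index:
  k=0: S(0,+0) = 0.9800
  k=1: S(1,-1) = 0.6955; S(1,+0) = 0.9800; S(1,+1) = 1.3809
  k=2: S(2,-2) = 0.4936; S(2,-1) = 0.6955; S(2,+0) = 0.9800; S(2,+1) = 1.3809; S(2,+2) = 1.9458
Terminal payoffs V(N, j) = max(K - S_T, 0):
  V(2,-2) = 0.516415; V(2,-1) = 0.314505; V(2,+0) = 0.030000; V(2,+1) = 0.000000; V(2,+2) = 0.000000
Backward induction: V(k, j) = exp(-r*dt) * [p_u * V(k+1, j+1) + p_m * V(k+1, j) + p_d * V(k+1, j-1)]
  V(1,-1) = exp(-r*dt) * [p_u*0.030000 + p_m*0.314505 + p_d*0.516415] = 0.311321
  V(1,+0) = exp(-r*dt) * [p_u*0.000000 + p_m*0.030000 + p_d*0.314505] = 0.079656
  V(1,+1) = exp(-r*dt) * [p_u*0.000000 + p_m*0.000000 + p_d*0.030000] = 0.005697
  V(0,+0) = exp(-r*dt) * [p_u*0.005697 + p_m*0.079656 + p_d*0.311321] = 0.112858


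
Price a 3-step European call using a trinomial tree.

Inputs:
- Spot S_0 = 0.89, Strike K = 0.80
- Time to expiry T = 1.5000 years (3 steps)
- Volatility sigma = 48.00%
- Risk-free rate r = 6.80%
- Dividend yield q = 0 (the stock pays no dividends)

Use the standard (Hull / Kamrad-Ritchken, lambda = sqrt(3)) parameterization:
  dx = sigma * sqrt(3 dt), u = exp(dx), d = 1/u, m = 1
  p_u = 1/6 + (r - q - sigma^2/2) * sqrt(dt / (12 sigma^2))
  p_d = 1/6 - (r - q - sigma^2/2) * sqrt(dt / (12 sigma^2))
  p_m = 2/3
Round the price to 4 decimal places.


Answer: Price = V(0,0) = 0.2767

Derivation:
dt = T/N = 0.500000; dx = sigma*sqrt(3*dt) = 0.587878
u = exp(dx) = 1.800164; d = 1/u = 0.555505
p_u = 0.146594, p_m = 0.666667, p_d = 0.186739
Discount per step: exp(-r*dt) = 0.966572
Stock lattice S(k, j) with j the centered position index:
  k=0: S(0,+0) = 0.8900
  k=1: S(1,-1) = 0.4944; S(1,+0) = 0.8900; S(1,+1) = 1.6021
  k=2: S(2,-2) = 0.2746; S(2,-1) = 0.4944; S(2,+0) = 0.8900; S(2,+1) = 1.6021; S(2,+2) = 2.8841
  k=3: S(3,-3) = 0.1526; S(3,-2) = 0.2746; S(3,-1) = 0.4944; S(3,+0) = 0.8900; S(3,+1) = 1.6021; S(3,+2) = 2.8841; S(3,+3) = 5.1919
Terminal payoffs V(N, j) = max(S_T - K, 0):
  V(3,-3) = 0.000000; V(3,-2) = 0.000000; V(3,-1) = 0.000000; V(3,+0) = 0.090000; V(3,+1) = 0.802146; V(3,+2) = 2.084124; V(3,+3) = 4.391895
Backward induction: V(k, j) = exp(-r*dt) * [p_u * V(k+1, j+1) + p_m * V(k+1, j) + p_d * V(k+1, j-1)]
  V(2,-2) = exp(-r*dt) * [p_u*0.000000 + p_m*0.000000 + p_d*0.000000] = 0.000000
  V(2,-1) = exp(-r*dt) * [p_u*0.090000 + p_m*0.000000 + p_d*0.000000] = 0.012752
  V(2,+0) = exp(-r*dt) * [p_u*0.802146 + p_m*0.090000 + p_d*0.000000] = 0.171654
  V(2,+1) = exp(-r*dt) * [p_u*2.084124 + p_m*0.802146 + p_d*0.090000] = 0.828440
  V(2,+2) = exp(-r*dt) * [p_u*4.391895 + p_m*2.084124 + p_d*0.802146] = 2.110060
  V(1,-1) = exp(-r*dt) * [p_u*0.171654 + p_m*0.012752 + p_d*0.000000] = 0.032540
  V(1,+0) = exp(-r*dt) * [p_u*0.828440 + p_m*0.171654 + p_d*0.012752] = 0.230297
  V(1,+1) = exp(-r*dt) * [p_u*2.110060 + p_m*0.828440 + p_d*0.171654] = 0.863797
  V(0,+0) = exp(-r*dt) * [p_u*0.863797 + p_m*0.230297 + p_d*0.032540] = 0.276667


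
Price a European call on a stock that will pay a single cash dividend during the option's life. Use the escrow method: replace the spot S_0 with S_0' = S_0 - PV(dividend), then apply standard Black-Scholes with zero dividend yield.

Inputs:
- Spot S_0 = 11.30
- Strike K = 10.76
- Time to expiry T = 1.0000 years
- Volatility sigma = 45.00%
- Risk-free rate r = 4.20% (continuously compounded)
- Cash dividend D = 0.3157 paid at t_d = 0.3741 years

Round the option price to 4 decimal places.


Answer: Price = 2.2507

Derivation:
PV(D) = D * exp(-r * t_d) = 0.3157 * 0.98441059 = 0.31077842
S_0' = S_0 - PV(D) = 11.3000 - 0.31077842 = 10.98922158
d1 = (ln(S_0'/K) + (r + sigma^2/2)*T) / (sigma*sqrt(T)) = 0.36517640
d2 = d1 - sigma*sqrt(T) = -0.08482360
exp(-rT) = 0.95886978
N(d1) = 0.64251013; N(d2) = 0.46620082
C = S_0' * N(d1) - K * exp(-rT) * N(d2) = 10.98922158 * 0.64251013 - 10.7600 * 0.95886978 * 0.46620082 = 2.2507


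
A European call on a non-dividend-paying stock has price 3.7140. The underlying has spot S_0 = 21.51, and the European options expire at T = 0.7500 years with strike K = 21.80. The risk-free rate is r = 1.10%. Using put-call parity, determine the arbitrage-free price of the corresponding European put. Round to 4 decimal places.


Put-call parity: C - P = S_0 * exp(-qT) - K * exp(-rT).
S_0 * exp(-qT) = 21.5100 * 1.00000000 = 21.51000000
K * exp(-rT) = 21.8000 * 0.99178394 = 21.62088985
P = C - S*exp(-qT) + K*exp(-rT)
P = 3.7140 - 21.51000000 + 21.62088985 = 3.8249

Answer: Put price = 3.8249


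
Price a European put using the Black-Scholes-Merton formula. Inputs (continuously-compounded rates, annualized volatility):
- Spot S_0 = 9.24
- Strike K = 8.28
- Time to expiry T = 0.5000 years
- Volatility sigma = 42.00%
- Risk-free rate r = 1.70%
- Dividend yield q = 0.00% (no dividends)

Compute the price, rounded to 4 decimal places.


Answer: Price = 0.5947

Derivation:
d1 = (ln(S/K) + (r - q + 0.5*sigma^2) * T) / (sigma * sqrt(T)) = 0.54648888
d2 = d1 - sigma * sqrt(T) = 0.24950403
exp(-rT) = 0.99153602; exp(-qT) = 1.00000000
P = K * exp(-rT) * N(-d2) - S_0 * exp(-qT) * N(-d1)
N(-d1) = 0.29236496; N(-d2) = 0.40148546
P = 8.2800 * 0.99153602 * 0.40148546 - 9.2400 * 1.00000000 * 0.29236496 = 0.5947


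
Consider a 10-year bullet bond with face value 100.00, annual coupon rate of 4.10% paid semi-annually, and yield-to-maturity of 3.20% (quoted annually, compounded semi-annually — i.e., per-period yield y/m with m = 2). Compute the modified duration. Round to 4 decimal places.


Coupon per period c = face * coupon_rate / m = 2.050000
Periods per year m = 2; per-period yield y/m = 0.016000
Number of cashflows N = 20
Cashflows (t years, CF_t, discount factor 1/(1+y/m)^(m*t), PV):
  t = 0.5000: CF_t = 2.050000, DF = 0.984252, PV = 2.017717
  t = 1.0000: CF_t = 2.050000, DF = 0.968752, PV = 1.985941
  t = 1.5000: CF_t = 2.050000, DF = 0.953496, PV = 1.954667
  t = 2.0000: CF_t = 2.050000, DF = 0.938480, PV = 1.923885
  t = 2.5000: CF_t = 2.050000, DF = 0.923701, PV = 1.893587
  t = 3.0000: CF_t = 2.050000, DF = 0.909155, PV = 1.863767
  t = 3.5000: CF_t = 2.050000, DF = 0.894837, PV = 1.834416
  t = 4.0000: CF_t = 2.050000, DF = 0.880745, PV = 1.805528
  t = 4.5000: CF_t = 2.050000, DF = 0.866875, PV = 1.777094
  t = 5.0000: CF_t = 2.050000, DF = 0.853224, PV = 1.749109
  t = 5.5000: CF_t = 2.050000, DF = 0.839787, PV = 1.721564
  t = 6.0000: CF_t = 2.050000, DF = 0.826562, PV = 1.694452
  t = 6.5000: CF_t = 2.050000, DF = 0.813545, PV = 1.667768
  t = 7.0000: CF_t = 2.050000, DF = 0.800734, PV = 1.641504
  t = 7.5000: CF_t = 2.050000, DF = 0.788124, PV = 1.615654
  t = 8.0000: CF_t = 2.050000, DF = 0.775712, PV = 1.590210
  t = 8.5000: CF_t = 2.050000, DF = 0.763496, PV = 1.565168
  t = 9.0000: CF_t = 2.050000, DF = 0.751473, PV = 1.540519
  t = 9.5000: CF_t = 2.050000, DF = 0.739639, PV = 1.516259
  t = 10.0000: CF_t = 102.050000, DF = 0.727991, PV = 74.291453
Price P = sum_t PV_t = 107.650261
First compute Macaulay numerator sum_t t * PV_t:
  t * PV_t at t = 0.5000: 1.008858
  t * PV_t at t = 1.0000: 1.985941
  t * PV_t at t = 1.5000: 2.932000
  t * PV_t at t = 2.0000: 3.847769
  t * PV_t at t = 2.5000: 4.733968
  t * PV_t at t = 3.0000: 5.591301
  t * PV_t at t = 3.5000: 6.420457
  t * PV_t at t = 4.0000: 7.222111
  t * PV_t at t = 4.5000: 7.996925
  t * PV_t at t = 5.0000: 8.745543
  t * PV_t at t = 5.5000: 9.468600
  t * PV_t at t = 6.0000: 10.166714
  t * PV_t at t = 6.5000: 10.840493
  t * PV_t at t = 7.0000: 11.490528
  t * PV_t at t = 7.5000: 12.117402
  t * PV_t at t = 8.0000: 12.721682
  t * PV_t at t = 8.5000: 13.303924
  t * PV_t at t = 9.0000: 13.864673
  t * PV_t at t = 9.5000: 14.404461
  t * PV_t at t = 10.0000: 742.914526
Macaulay duration D = 901.777877 / 107.650261 = 8.376922
Modified duration = D / (1 + y/m) = 8.376922 / (1 + 0.016000) = 8.245002

Answer: Modified duration = 8.2450


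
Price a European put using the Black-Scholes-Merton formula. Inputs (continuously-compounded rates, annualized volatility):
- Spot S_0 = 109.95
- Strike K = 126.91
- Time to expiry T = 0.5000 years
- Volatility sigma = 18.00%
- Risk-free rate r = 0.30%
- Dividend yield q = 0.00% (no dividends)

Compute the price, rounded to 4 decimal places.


d1 = (ln(S/K) + (r - q + 0.5*sigma^2) * T) / (sigma * sqrt(T)) = -1.05164422
d2 = d1 - sigma * sqrt(T) = -1.17892344
exp(-rT) = 0.99850112; exp(-qT) = 1.00000000
P = K * exp(-rT) * N(-d2) - S_0 * exp(-qT) * N(-d1)
N(-d1) = 0.85351859; N(-d2) = 0.88078567
P = 126.9100 * 0.99850112 * 0.88078567 - 109.9500 * 1.00000000 * 0.85351859 = 17.7686

Answer: Price = 17.7686


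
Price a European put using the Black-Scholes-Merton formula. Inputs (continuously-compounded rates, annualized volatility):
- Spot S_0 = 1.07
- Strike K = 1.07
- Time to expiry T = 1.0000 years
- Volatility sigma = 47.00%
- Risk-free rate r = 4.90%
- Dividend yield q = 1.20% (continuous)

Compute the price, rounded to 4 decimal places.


Answer: Price = 0.1742

Derivation:
d1 = (ln(S/K) + (r - q + 0.5*sigma^2) * T) / (sigma * sqrt(T)) = 0.31372340
d2 = d1 - sigma * sqrt(T) = -0.15627660
exp(-rT) = 0.95218113; exp(-qT) = 0.98807171
P = K * exp(-rT) * N(-d2) - S_0 * exp(-qT) * N(-d1)
N(-d1) = 0.37686556; N(-d2) = 0.56209250
P = 1.0700 * 0.95218113 * 0.56209250 - 1.0700 * 0.98807171 * 0.37686556 = 0.1742


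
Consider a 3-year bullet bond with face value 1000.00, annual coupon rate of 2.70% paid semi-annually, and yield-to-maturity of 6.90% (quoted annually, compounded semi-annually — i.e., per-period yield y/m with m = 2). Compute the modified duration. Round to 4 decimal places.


Answer: Modified duration = 2.7980

Derivation:
Coupon per period c = face * coupon_rate / m = 13.500000
Periods per year m = 2; per-period yield y/m = 0.034500
Number of cashflows N = 6
Cashflows (t years, CF_t, discount factor 1/(1+y/m)^(m*t), PV):
  t = 0.5000: CF_t = 13.500000, DF = 0.966651, PV = 13.049783
  t = 1.0000: CF_t = 13.500000, DF = 0.934413, PV = 12.614580
  t = 1.5000: CF_t = 13.500000, DF = 0.903251, PV = 12.193890
  t = 2.0000: CF_t = 13.500000, DF = 0.873128, PV = 11.787231
  t = 2.5000: CF_t = 13.500000, DF = 0.844010, PV = 11.394133
  t = 3.0000: CF_t = 1013.500000, DF = 0.815863, PV = 826.876754
Price P = sum_t PV_t = 887.916371
First compute Macaulay numerator sum_t t * PV_t:
  t * PV_t at t = 0.5000: 6.524891
  t * PV_t at t = 1.0000: 12.614580
  t * PV_t at t = 1.5000: 18.290835
  t * PV_t at t = 2.0000: 23.574462
  t * PV_t at t = 2.5000: 28.485333
  t * PV_t at t = 3.0000: 2480.630263
Macaulay duration D = 2570.120364 / 887.916371 = 2.894552
Modified duration = D / (1 + y/m) = 2.894552 / (1 + 0.034500) = 2.798021


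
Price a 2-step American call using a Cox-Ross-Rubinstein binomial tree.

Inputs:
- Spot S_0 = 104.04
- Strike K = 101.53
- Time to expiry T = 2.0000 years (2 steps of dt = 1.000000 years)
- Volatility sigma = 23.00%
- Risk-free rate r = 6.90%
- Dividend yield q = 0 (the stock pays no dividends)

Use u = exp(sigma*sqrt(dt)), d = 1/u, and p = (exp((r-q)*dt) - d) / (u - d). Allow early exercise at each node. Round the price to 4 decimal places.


Answer: Price = V(0,0) = 20.6772

Derivation:
dt = T/N = 1.000000
u = exp(sigma*sqrt(dt)) = 1.258600; d = 1/u = 0.794534
p = (exp((r-q)*dt) - d) / (u - d) = 0.596687
Discount per step: exp(-r*dt) = 0.933327
Stock lattice S(k, i) with i counting down-moves:
  k=0: S(0,0) = 104.0400
  k=1: S(1,0) = 130.9447; S(1,1) = 82.6633
  k=2: S(2,0) = 164.8071; S(2,1) = 104.0400; S(2,2) = 65.6788
Terminal payoffs V(N, i) = max(S_T - K, 0):
  V(2,0) = 63.277057; V(2,1) = 2.510000; V(2,2) = 0.000000
Backward induction: V(k, i) = exp(-r*dt) * [p * V(k+1, i) + (1-p) * V(k+1, i+1)]; then take max(V_cont, immediate exercise) for American.
  V(1,0) = exp(-r*dt) * [p*63.277057 + (1-p)*2.510000] = 36.184087; exercise = 29.414745; V(1,0) = max -> 36.184087
  V(1,1) = exp(-r*dt) * [p*2.510000 + (1-p)*0.000000] = 1.397830; exercise = 0.000000; V(1,1) = max -> 1.397830
  V(0,0) = exp(-r*dt) * [p*36.184087 + (1-p)*1.397830] = 20.677249; exercise = 2.510000; V(0,0) = max -> 20.677249


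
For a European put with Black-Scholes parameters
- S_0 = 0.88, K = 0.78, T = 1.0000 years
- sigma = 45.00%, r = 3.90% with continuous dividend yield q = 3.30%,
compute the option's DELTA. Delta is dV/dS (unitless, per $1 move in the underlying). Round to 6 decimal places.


Answer: Delta = -0.296347

Derivation:
d1 = 0.5063955284; d2 = 0.0563955284
phi(d1) = 0.3509341258; exp(-qT) = 0.9675385596; exp(-rT) = 0.9617507091
N(-d1) = 0.3062895065
Delta = -exp(-qT) * N(-d1) = -0.9675385596 * 0.3062895065 = -0.296347


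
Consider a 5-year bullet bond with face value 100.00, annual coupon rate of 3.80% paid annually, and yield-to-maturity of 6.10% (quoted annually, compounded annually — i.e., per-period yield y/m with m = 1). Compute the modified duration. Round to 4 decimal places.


Coupon per period c = face * coupon_rate / m = 3.800000
Periods per year m = 1; per-period yield y/m = 0.061000
Number of cashflows N = 5
Cashflows (t years, CF_t, discount factor 1/(1+y/m)^(m*t), PV):
  t = 1.0000: CF_t = 3.800000, DF = 0.942507, PV = 3.581527
  t = 2.0000: CF_t = 3.800000, DF = 0.888320, PV = 3.375614
  t = 3.0000: CF_t = 3.800000, DF = 0.837247, PV = 3.181540
  t = 4.0000: CF_t = 3.800000, DF = 0.789112, PV = 2.998624
  t = 5.0000: CF_t = 103.800000, DF = 0.743743, PV = 77.200557
Price P = sum_t PV_t = 90.337863
First compute Macaulay numerator sum_t t * PV_t:
  t * PV_t at t = 1.0000: 3.581527
  t * PV_t at t = 2.0000: 6.751229
  t * PV_t at t = 3.0000: 9.544621
  t * PV_t at t = 4.0000: 11.994497
  t * PV_t at t = 5.0000: 386.002785
Macaulay duration D = 417.874659 / 90.337863 = 4.625687
Modified duration = D / (1 + y/m) = 4.625687 / (1 + 0.061000) = 4.359742

Answer: Modified duration = 4.3597


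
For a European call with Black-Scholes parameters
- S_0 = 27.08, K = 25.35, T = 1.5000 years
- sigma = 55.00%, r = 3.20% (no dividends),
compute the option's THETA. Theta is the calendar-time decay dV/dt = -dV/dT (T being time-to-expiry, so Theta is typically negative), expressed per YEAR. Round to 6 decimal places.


Answer: Theta = -2.469345

Derivation:
d1 = 0.5060671313; d2 = -0.1675425480
phi(d1) = 0.3509924717; exp(-qT) = 1.0000000000; exp(-rT) = 0.9531337871
Theta = -S*exp(-qT)*phi(d1)*sigma/(2*sqrt(T)) - r*K*exp(-rT)*N(d2) + q*S*exp(-qT)*N(d1)
N(d1) = 0.6935952382; N(d2) = 0.4334715861; sqrt(T) = 1.2247448714
Term 1 = -27.0800 * 1.0000000000 * 0.3509924717 * 0.5500 / (2 * 1.2247448714) = -2.1341921879
Term 2 = -0.0320 * 25.3500 * 0.9531337871 * 0.4334715861 = -0.3351524834
Term 3 = 0 (no dividend yield, q = 0)
Theta = -2.1341921879 + (-0.3351524834) + (0.0000000000) = -2.469345


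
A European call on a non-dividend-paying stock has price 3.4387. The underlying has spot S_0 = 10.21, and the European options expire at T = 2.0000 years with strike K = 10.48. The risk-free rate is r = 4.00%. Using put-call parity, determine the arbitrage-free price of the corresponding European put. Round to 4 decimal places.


Put-call parity: C - P = S_0 * exp(-qT) - K * exp(-rT).
S_0 * exp(-qT) = 10.2100 * 1.00000000 = 10.21000000
K * exp(-rT) = 10.4800 * 0.92311635 = 9.67425931
P = C - S*exp(-qT) + K*exp(-rT)
P = 3.4387 - 10.21000000 + 9.67425931 = 2.9030

Answer: Put price = 2.9030


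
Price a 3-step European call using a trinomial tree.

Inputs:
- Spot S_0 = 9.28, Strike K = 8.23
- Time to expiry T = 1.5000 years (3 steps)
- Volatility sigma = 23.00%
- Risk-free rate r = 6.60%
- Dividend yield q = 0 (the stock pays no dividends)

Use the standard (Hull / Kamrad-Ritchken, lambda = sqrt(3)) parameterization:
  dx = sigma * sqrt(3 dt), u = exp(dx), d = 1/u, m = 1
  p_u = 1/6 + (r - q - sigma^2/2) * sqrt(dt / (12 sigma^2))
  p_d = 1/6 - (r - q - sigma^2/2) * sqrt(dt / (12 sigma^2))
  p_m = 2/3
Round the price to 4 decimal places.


Answer: Price = V(0,0) = 2.1283

Derivation:
dt = T/N = 0.500000; dx = sigma*sqrt(3*dt) = 0.281691
u = exp(dx) = 1.325370; d = 1/u = 0.754507
p_u = 0.201767, p_m = 0.666667, p_d = 0.131566
Discount per step: exp(-r*dt) = 0.967539
Stock lattice S(k, j) with j the centered position index:
  k=0: S(0,+0) = 9.2800
  k=1: S(1,-1) = 7.0018; S(1,+0) = 9.2800; S(1,+1) = 12.2994
  k=2: S(2,-2) = 5.2829; S(2,-1) = 7.0018; S(2,+0) = 9.2800; S(2,+1) = 12.2994; S(2,+2) = 16.3013
  k=3: S(3,-3) = 3.9860; S(3,-2) = 5.2829; S(3,-1) = 7.0018; S(3,+0) = 9.2800; S(3,+1) = 12.2994; S(3,+2) = 16.3013; S(3,+3) = 21.6052
Terminal payoffs V(N, j) = max(S_T - K, 0):
  V(3,-3) = 0.000000; V(3,-2) = 0.000000; V(3,-1) = 0.000000; V(3,+0) = 1.050000; V(3,+1) = 4.069429; V(3,+2) = 8.071289; V(3,+3) = 13.375232
Backward induction: V(k, j) = exp(-r*dt) * [p_u * V(k+1, j+1) + p_m * V(k+1, j) + p_d * V(k+1, j-1)]
  V(2,-2) = exp(-r*dt) * [p_u*0.000000 + p_m*0.000000 + p_d*0.000000] = 0.000000
  V(2,-1) = exp(-r*dt) * [p_u*1.050000 + p_m*0.000000 + p_d*0.000000] = 0.204978
  V(2,+0) = exp(-r*dt) * [p_u*4.069429 + p_m*1.050000 + p_d*0.000000] = 1.471701
  V(2,+1) = exp(-r*dt) * [p_u*8.071289 + p_m*4.069429 + p_d*1.050000] = 4.334203
  V(2,+2) = exp(-r*dt) * [p_u*13.375232 + p_m*8.071289 + p_d*4.069429] = 8.335288
  V(1,-1) = exp(-r*dt) * [p_u*1.471701 + p_m*0.204978 + p_d*0.000000] = 0.419518
  V(1,+0) = exp(-r*dt) * [p_u*4.334203 + p_m*1.471701 + p_d*0.204978] = 1.821490
  V(1,+1) = exp(-r*dt) * [p_u*8.335288 + p_m*4.334203 + p_d*1.471701] = 4.610207
  V(0,+0) = exp(-r*dt) * [p_u*4.610207 + p_m*1.821490 + p_d*0.419518] = 2.128304


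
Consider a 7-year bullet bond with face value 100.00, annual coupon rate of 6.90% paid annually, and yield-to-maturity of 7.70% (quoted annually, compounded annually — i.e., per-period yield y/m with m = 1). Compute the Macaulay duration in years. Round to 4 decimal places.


Answer: Macaulay duration = 5.7514 years

Derivation:
Coupon per period c = face * coupon_rate / m = 6.900000
Periods per year m = 1; per-period yield y/m = 0.077000
Number of cashflows N = 7
Cashflows (t years, CF_t, discount factor 1/(1+y/m)^(m*t), PV):
  t = 1.0000: CF_t = 6.900000, DF = 0.928505, PV = 6.406685
  t = 2.0000: CF_t = 6.900000, DF = 0.862122, PV = 5.948640
  t = 3.0000: CF_t = 6.900000, DF = 0.800484, PV = 5.523343
  t = 4.0000: CF_t = 6.900000, DF = 0.743254, PV = 5.128452
  t = 5.0000: CF_t = 6.900000, DF = 0.690115, PV = 4.761794
  t = 6.0000: CF_t = 6.900000, DF = 0.640775, PV = 4.421350
  t = 7.0000: CF_t = 106.900000, DF = 0.594963, PV = 63.601562
Price P = sum_t PV_t = 95.791825
Macaulay numerator sum_t t * PV_t:
  t * PV_t at t = 1.0000: 6.406685
  t * PV_t at t = 2.0000: 11.897280
  t * PV_t at t = 3.0000: 16.570028
  t * PV_t at t = 4.0000: 20.513807
  t * PV_t at t = 5.0000: 23.808968
  t * PV_t at t = 6.0000: 26.528098
  t * PV_t at t = 7.0000: 445.210934
Macaulay duration D = (sum_t t * PV_t) / P = 550.935801 / 95.791825 = 5.751386


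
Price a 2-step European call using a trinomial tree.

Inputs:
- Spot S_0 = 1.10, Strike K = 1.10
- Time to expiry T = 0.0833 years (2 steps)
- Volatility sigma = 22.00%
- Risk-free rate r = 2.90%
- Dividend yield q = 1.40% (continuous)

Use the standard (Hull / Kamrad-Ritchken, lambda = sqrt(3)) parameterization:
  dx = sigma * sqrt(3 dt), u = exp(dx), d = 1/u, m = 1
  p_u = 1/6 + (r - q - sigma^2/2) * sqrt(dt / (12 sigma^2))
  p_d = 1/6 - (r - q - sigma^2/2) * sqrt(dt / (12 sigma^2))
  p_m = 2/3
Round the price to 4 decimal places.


Answer: Price = V(0,0) = 0.0244

Derivation:
dt = T/N = 0.041650; dx = sigma*sqrt(3*dt) = 0.077766
u = exp(dx) = 1.080870; d = 1/u = 0.925181
p_u = 0.164203, p_m = 0.666667, p_d = 0.169130
Discount per step: exp(-r*dt) = 0.998793
Stock lattice S(k, j) with j the centered position index:
  k=0: S(0,+0) = 1.1000
  k=1: S(1,-1) = 1.0177; S(1,+0) = 1.1000; S(1,+1) = 1.1890
  k=2: S(2,-2) = 0.9416; S(2,-1) = 1.0177; S(2,+0) = 1.1000; S(2,+1) = 1.1890; S(2,+2) = 1.2851
Terminal payoffs V(N, j) = max(S_T - K, 0):
  V(2,-2) = 0.000000; V(2,-1) = 0.000000; V(2,+0) = 0.000000; V(2,+1) = 0.088957; V(2,+2) = 0.185108
Backward induction: V(k, j) = exp(-r*dt) * [p_u * V(k+1, j+1) + p_m * V(k+1, j) + p_d * V(k+1, j-1)]
  V(1,-1) = exp(-r*dt) * [p_u*0.000000 + p_m*0.000000 + p_d*0.000000] = 0.000000
  V(1,+0) = exp(-r*dt) * [p_u*0.088957 + p_m*0.000000 + p_d*0.000000] = 0.014589
  V(1,+1) = exp(-r*dt) * [p_u*0.185108 + p_m*0.088957 + p_d*0.000000] = 0.089592
  V(0,+0) = exp(-r*dt) * [p_u*0.089592 + p_m*0.014589 + p_d*0.000000] = 0.024408


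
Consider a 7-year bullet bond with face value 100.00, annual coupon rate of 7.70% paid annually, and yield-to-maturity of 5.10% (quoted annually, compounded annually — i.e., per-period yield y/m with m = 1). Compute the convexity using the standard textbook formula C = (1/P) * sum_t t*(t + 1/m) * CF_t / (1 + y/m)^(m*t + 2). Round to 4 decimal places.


Coupon per period c = face * coupon_rate / m = 7.700000
Periods per year m = 1; per-period yield y/m = 0.051000
Number of cashflows N = 7
Cashflows (t years, CF_t, discount factor 1/(1+y/m)^(m*t), PV):
  t = 1.0000: CF_t = 7.700000, DF = 0.951475, PV = 7.326356
  t = 2.0000: CF_t = 7.700000, DF = 0.905304, PV = 6.970843
  t = 3.0000: CF_t = 7.700000, DF = 0.861374, PV = 6.632581
  t = 4.0000: CF_t = 7.700000, DF = 0.819576, PV = 6.310734
  t = 5.0000: CF_t = 7.700000, DF = 0.779806, PV = 6.004504
  t = 6.0000: CF_t = 7.700000, DF = 0.741965, PV = 5.713134
  t = 7.0000: CF_t = 107.700000, DF = 0.705961, PV = 76.032048
Price P = sum_t PV_t = 114.990200
Convexity numerator sum_t t*(t + 1/m) * CF_t / (1+y/m)^(m*t + 2):
  t = 1.0000: term = 13.265162
  t = 2.0000: term = 37.864403
  t = 3.0000: term = 72.054049
  t = 4.0000: term = 114.262685
  t = 5.0000: term = 163.077095
  t = 6.0000: term = 217.229242
  t = 7.0000: term = 3854.599725
Convexity = (1/P) * sum = 4472.352362 / 114.990200 = 38.893335

Answer: Convexity = 38.8933


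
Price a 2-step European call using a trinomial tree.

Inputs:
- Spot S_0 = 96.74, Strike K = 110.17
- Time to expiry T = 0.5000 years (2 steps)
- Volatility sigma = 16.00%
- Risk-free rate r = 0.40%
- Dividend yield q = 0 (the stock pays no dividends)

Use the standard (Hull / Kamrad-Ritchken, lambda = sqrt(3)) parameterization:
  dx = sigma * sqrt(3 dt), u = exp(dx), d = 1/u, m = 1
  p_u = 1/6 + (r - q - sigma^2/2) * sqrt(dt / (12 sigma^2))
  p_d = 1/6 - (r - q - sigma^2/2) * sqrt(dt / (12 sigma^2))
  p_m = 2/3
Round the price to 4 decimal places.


dt = T/N = 0.250000; dx = sigma*sqrt(3*dt) = 0.138564
u = exp(dx) = 1.148623; d = 1/u = 0.870607
p_u = 0.158728, p_m = 0.666667, p_d = 0.174605
Discount per step: exp(-r*dt) = 0.999000
Stock lattice S(k, j) with j the centered position index:
  k=0: S(0,+0) = 96.7400
  k=1: S(1,-1) = 84.2226; S(1,+0) = 96.7400; S(1,+1) = 111.1178
  k=2: S(2,-2) = 73.3248; S(2,-1) = 84.2226; S(2,+0) = 96.7400; S(2,+1) = 111.1178; S(2,+2) = 127.6325
Terminal payoffs V(N, j) = max(S_T - K, 0):
  V(2,-2) = 0.000000; V(2,-1) = 0.000000; V(2,+0) = 0.000000; V(2,+1) = 0.947815; V(2,+2) = 17.462507
Backward induction: V(k, j) = exp(-r*dt) * [p_u * V(k+1, j+1) + p_m * V(k+1, j) + p_d * V(k+1, j-1)]
  V(1,-1) = exp(-r*dt) * [p_u*0.000000 + p_m*0.000000 + p_d*0.000000] = 0.000000
  V(1,+0) = exp(-r*dt) * [p_u*0.947815 + p_m*0.000000 + p_d*0.000000] = 0.150294
  V(1,+1) = exp(-r*dt) * [p_u*17.462507 + p_m*0.947815 + p_d*0.000000] = 3.400265
  V(0,+0) = exp(-r*dt) * [p_u*3.400265 + p_m*0.150294 + p_d*0.000000] = 0.639274

Answer: Price = V(0,0) = 0.6393


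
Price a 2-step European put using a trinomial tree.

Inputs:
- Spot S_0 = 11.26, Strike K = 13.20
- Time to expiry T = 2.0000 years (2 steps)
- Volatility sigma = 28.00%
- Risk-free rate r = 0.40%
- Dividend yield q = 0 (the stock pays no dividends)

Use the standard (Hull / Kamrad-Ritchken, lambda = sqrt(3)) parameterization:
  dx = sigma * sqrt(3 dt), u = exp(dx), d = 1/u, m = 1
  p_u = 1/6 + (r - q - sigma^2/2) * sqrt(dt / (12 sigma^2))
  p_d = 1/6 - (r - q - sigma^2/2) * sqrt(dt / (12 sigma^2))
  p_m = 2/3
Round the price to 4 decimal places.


dt = T/N = 1.000000; dx = sigma*sqrt(3*dt) = 0.484974
u = exp(dx) = 1.624133; d = 1/u = 0.615713
p_u = 0.130376, p_m = 0.666667, p_d = 0.202957
Discount per step: exp(-r*dt) = 0.996008
Stock lattice S(k, j) with j the centered position index:
  k=0: S(0,+0) = 11.2600
  k=1: S(1,-1) = 6.9329; S(1,+0) = 11.2600; S(1,+1) = 18.2877
  k=2: S(2,-2) = 4.2687; S(2,-1) = 6.9329; S(2,+0) = 11.2600; S(2,+1) = 18.2877; S(2,+2) = 29.7017
Terminal payoffs V(N, j) = max(K - S_T, 0):
  V(2,-2) = 8.931305; V(2,-1) = 6.267071; V(2,+0) = 1.940000; V(2,+1) = 0.000000; V(2,+2) = 0.000000
Backward induction: V(k, j) = exp(-r*dt) * [p_u * V(k+1, j+1) + p_m * V(k+1, j) + p_d * V(k+1, j-1)]
  V(1,-1) = exp(-r*dt) * [p_u*1.940000 + p_m*6.267071 + p_d*8.931305] = 6.218725
  V(1,+0) = exp(-r*dt) * [p_u*0.000000 + p_m*1.940000 + p_d*6.267071] = 2.555040
  V(1,+1) = exp(-r*dt) * [p_u*0.000000 + p_m*0.000000 + p_d*1.940000] = 0.392165
  V(0,+0) = exp(-r*dt) * [p_u*0.392165 + p_m*2.555040 + p_d*6.218725] = 3.004582

Answer: Price = V(0,0) = 3.0046
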